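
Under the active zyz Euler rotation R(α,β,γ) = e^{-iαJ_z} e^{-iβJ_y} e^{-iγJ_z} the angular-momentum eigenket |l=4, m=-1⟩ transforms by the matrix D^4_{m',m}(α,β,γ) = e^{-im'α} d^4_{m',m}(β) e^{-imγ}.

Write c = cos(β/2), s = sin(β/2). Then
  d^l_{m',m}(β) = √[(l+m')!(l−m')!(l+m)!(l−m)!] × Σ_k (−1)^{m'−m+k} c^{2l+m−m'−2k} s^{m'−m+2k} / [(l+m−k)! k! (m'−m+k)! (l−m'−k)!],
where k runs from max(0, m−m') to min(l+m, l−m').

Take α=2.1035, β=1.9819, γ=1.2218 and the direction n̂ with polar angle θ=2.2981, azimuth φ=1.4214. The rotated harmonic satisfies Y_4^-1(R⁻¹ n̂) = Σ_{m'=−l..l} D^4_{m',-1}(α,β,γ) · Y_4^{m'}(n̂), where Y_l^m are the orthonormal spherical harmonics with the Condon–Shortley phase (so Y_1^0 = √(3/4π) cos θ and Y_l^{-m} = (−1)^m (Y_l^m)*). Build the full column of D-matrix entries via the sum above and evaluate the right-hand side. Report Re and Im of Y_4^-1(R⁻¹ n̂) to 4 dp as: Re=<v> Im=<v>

Re=-0.1712 Im=0.2820

Need the full column D^4_{m',-1} for m'=−4..4 at α=2.1035, β=1.9819, γ=1.2218.
cos(β/2)=0.547895, sin(β/2)=0.836547
d^4_{-4,-1}: single k=3 term ⇒ +0.216298;  D = -0.211500-0.045306i
d^4_{-3,-1}: k∈[2..3] ⇒ +0.150258 -0.583809 = -0.433551;  D = -0.137073-0.411312i
d^4_{-2,-1}: k∈[1..3] ⇒ +0.052603 -0.613148 +0.952926 = +0.392381;  D = +0.257670-0.295921i
d^4_{-1,-1}: k∈[0..3] ⇒ +0.008120 -0.283960 +1.323954 -1.028814 = +0.019300;  D = -0.018975-0.003526i
d^4_{0,-1}: k∈[0..3] ⇒ -0.055448 +0.775578 -1.808050 +0.702497 = -0.385424;  D = -0.131798-0.362189i
d^4_{1,-1}: k∈[0..3] ⇒ +0.189307 -1.323954 +1.543221 -0.239840 = +0.168734;  D = +0.107288-0.130232i
d^4_{2,-1}: k∈[0..2] ⇒ -0.408765 +1.429389 -0.666447 = +0.354177;  D = -0.349854-0.055165i
d^4_{3,-1}: k∈[0..1] ⇒ +0.583809 -0.816596 = -0.232787;  D = -0.085547-0.216498i
d^4_{4,-1}: single k=0 term ⇒ -0.504241;  D = -0.309868+0.397795i
Y_4^{m'}(θ=2.2981,φ=1.4214) and Σ D·Y over m':
  (-0.2115-0.0453i)·(+0.1139+0.0775i)  (-0.1371-0.4113i)·(+0.1503-0.3126i)  (+0.2577-0.2959i)·(-0.3736-0.1151i)  (-0.0190-0.0035i)·(-0.0033+0.0219i)  (-0.1318-0.3622i)·(-0.3620+0.0000i)  (+0.1073-0.1302i)·(+0.0033+0.0219i)  (-0.3499-0.0552i)·(-0.3736+0.1151i)  (-0.0855-0.2165i)·(-0.1503-0.3126i)  (-0.3099+0.3978i)·(+0.1139-0.0775i)
Y_4^-1(R⁻¹ n̂) = -0.171227+0.281968i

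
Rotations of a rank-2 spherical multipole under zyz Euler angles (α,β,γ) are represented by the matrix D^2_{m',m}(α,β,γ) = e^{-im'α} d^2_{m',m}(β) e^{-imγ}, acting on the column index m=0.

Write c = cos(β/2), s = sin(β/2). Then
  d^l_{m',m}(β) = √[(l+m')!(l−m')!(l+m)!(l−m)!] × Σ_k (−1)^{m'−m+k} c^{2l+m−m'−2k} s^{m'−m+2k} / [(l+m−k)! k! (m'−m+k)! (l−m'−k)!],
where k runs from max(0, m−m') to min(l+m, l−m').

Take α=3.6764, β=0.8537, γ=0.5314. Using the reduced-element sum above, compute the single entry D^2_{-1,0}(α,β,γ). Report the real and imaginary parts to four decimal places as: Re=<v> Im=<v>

Re=-0.5220 Im=-0.3092

First d^2_{-1,0}(β=0.8537), then the phase factors e^{-i(-1)α} and e^{-i(0)γ}:
c=cos(0.8537/2)=0.910274, s=sin(0.8537/2)=0.414005; N=√[1·6·2·2]=4.898979
Admissible k: 1..2 (factorial args all ≥0)
  k=1: (−1)^0·4.8990/(2)·0.9103^3·0.4140^1 = +0.764889
  k=2: (−1)^1·4.8990/(2)·0.9103^1·0.4140^3 = -0.158222
d^2_{-1,0}(0.8537) = +0.764889 -0.158222 = +0.606668
D = (-0.860367-0.509675i)·(+0.606668)·(+1.000000+0.000000i) = -0.521957-0.309204i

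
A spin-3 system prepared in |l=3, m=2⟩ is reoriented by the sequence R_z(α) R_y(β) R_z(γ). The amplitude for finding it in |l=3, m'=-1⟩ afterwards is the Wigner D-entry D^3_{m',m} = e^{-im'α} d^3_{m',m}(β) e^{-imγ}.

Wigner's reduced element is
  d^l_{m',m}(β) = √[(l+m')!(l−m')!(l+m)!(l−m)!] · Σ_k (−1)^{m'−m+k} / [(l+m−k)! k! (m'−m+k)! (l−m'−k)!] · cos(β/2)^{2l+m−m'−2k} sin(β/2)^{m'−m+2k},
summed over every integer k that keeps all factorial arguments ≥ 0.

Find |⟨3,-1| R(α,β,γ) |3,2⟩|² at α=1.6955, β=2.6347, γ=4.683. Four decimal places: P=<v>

D^3_{-1,2}(1.6955,2.6347,4.683) = e^{-i·-1·1.6955}·d^3_{-1,2}(2.6347)·e^{-i·2·4.683}. Compute d first:
Half-angle: c=0.250742, s=0.968054. N=√(2·24·120·1)=75.894664
Admissible k: 3..4 (factorial args all ≥0)
  k=3: (−1)^0·75.8947/(12)·0.2507^3·0.9681^3 = +0.090450
  k=4: (−1)^1·75.8947/(24)·0.2507^1·0.9681^5 = -0.674100
d^3_{-1,2}(2.6347) = +0.090450 -0.674100 = -0.583650
|D^3_{-1,2}|² = |d^3_{-1,2}(β)|² = (-0.583650)² = 0.340648 (the z-rotation phases have unit modulus)

P=0.3406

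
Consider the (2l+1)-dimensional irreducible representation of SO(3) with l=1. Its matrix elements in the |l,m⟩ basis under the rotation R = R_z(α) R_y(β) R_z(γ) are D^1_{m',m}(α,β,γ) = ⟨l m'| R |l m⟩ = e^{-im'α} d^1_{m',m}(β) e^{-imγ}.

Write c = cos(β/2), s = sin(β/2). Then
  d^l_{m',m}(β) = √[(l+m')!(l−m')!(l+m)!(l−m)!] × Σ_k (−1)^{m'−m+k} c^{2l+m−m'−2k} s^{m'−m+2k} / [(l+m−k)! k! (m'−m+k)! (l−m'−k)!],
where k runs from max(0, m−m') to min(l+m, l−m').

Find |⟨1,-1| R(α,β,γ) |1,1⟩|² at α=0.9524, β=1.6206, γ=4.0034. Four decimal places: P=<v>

P=0.2755

First d^1_{-1,1}(β=1.6206), then the phase factors e^{-i(-1)α} and e^{-i(1)γ}:
c=cos(1.6206/2)=0.689281, s=sin(1.6206/2)=0.724494; N=√[1·2·2·1]=2.000000
The bounds max(0,m−m')=2 and min(l+m,l−m')=2 give 1 term
  k=2: (−1)^0·2.0000/(2)·0.6893^0·0.7245^2 = +0.524892
d^1_{-1,1}(1.6206) = +0.524892
|D^1_{-1,1}|² = |d^1_{-1,1}(β)|² = (+0.524892)² = 0.275511 (the z-rotation phases have unit modulus)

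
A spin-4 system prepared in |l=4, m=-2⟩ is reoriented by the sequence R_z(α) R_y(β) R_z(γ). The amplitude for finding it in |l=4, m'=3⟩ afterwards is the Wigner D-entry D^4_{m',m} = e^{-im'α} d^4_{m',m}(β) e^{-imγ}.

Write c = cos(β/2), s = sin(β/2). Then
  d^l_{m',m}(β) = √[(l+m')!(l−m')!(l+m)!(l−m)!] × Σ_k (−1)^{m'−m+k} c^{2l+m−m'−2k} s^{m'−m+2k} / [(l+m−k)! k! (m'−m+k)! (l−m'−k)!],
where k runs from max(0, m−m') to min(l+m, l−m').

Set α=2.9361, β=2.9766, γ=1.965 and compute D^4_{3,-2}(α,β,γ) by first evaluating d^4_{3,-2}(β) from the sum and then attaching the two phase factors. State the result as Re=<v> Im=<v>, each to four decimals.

Split into d^4_{3,-2}(β=2.9766) × two z-phases.
Half-angle: c=0.082403, s=0.996599. N=√(5040·1·2·720)=2693.993318
k∈{0,1} keeps every argument non-negative
  k=0: (−1)^5·2693.9933/(240)·0.0824^3·0.9966^5 = -0.006175
  k=1: (−1)^6·2693.9933/(720)·0.0824^1·0.9966^7 = +0.301057
d^4_{3,-2}(2.9766) = -0.006175 +0.301057 = +0.294883
D = (-0.815920-0.578165i)·(+0.294883)·(-0.704976-0.709231i) = +0.048700+0.290834i

Re=0.0487 Im=0.2908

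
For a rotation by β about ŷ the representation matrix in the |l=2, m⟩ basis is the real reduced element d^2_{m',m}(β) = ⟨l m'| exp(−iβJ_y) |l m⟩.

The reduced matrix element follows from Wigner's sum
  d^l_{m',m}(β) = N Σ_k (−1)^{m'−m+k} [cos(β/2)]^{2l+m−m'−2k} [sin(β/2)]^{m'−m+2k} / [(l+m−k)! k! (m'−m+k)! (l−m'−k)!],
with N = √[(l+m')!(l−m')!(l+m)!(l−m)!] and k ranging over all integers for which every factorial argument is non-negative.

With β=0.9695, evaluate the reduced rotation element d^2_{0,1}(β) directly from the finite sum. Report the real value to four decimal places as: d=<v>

d=0.5713

d^2_{0,1}(β=0.9695) via Wigner's sum:
c=cos(0.9695/2)=0.884791, s=sin(0.9695/2)=0.465987; N=√[2·2·6·1]=4.898979
k: max(0,(1)−(0))=1 … min(2+(1),2−(0))=2
  k=1: (−1)^0·4.8990/(2)·0.8848^3·0.4660^1 = +0.790628
  k=2: (−1)^1·4.8990/(2)·0.8848^1·0.4660^3 = -0.219300
d^2_{0,1}(0.9695) = +0.790628 -0.219300 = +0.571328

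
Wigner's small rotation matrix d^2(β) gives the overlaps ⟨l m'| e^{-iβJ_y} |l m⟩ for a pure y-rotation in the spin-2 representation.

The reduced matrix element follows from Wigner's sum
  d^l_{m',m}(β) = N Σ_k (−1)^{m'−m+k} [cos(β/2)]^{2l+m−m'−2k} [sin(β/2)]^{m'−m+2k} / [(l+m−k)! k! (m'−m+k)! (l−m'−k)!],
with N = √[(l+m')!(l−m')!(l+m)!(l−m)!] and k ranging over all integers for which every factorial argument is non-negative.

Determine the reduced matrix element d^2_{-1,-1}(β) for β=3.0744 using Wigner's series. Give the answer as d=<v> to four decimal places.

d^2_{-1,-1}(β=3.0744) via Wigner's sum:
c=cos(3.0744/2)=0.033590, s=sin(3.0744/2)=0.999436; N=√[1·6·1·6]=6.000000
The bounds max(0,m−m')=0 and min(l+m,l−m')=1 give 2 terms
  k=0: (−1)^0·6.0000/(6)·0.0336^4·0.9994^0 = +0.000001
  k=1: (−1)^1·6.0000/(2)·0.0336^2·0.9994^2 = -0.003381
d^2_{-1,-1}(3.0744) = +0.000001 -0.003381 = -0.003380

d=-0.0034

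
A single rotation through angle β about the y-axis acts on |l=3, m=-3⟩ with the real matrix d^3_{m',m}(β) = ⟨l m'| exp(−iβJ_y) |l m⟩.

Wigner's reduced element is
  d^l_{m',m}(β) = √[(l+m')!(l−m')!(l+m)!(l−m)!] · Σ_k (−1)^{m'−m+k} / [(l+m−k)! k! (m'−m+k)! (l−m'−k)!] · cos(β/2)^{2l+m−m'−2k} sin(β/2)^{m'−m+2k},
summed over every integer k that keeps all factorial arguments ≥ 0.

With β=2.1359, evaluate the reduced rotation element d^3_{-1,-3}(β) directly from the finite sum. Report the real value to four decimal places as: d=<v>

d^3_{-1,-3}(β=2.1359) via Wigner's sum:
c=cos(2.1359/2)=0.481921, s=sin(2.1359/2)=0.876214; N=√[2·24·1·720]=185.903201
The bounds max(0,m−m')=0 and min(l+m,l−m')=0 give 1 term
  k=0: (−1)^2·185.9032/(48)·0.4819^4·0.8762^2 = +0.160388
d^3_{-1,-3}(2.1359) = +0.160388

d=0.1604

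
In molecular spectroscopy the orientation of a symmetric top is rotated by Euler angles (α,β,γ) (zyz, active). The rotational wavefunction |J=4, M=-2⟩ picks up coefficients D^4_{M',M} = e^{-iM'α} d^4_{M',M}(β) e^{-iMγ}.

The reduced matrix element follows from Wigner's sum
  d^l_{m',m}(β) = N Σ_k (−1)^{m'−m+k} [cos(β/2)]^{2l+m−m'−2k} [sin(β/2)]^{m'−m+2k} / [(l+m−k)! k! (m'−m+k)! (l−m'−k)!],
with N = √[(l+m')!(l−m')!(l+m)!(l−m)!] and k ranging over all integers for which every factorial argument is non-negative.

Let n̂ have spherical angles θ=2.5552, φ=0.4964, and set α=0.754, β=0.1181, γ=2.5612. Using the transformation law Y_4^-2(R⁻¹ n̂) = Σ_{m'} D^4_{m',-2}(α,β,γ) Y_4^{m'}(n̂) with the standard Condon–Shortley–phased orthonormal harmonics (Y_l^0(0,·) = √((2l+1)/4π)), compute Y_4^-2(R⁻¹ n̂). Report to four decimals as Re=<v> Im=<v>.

Need the full column D^4_{m',-2} for m'=−4..4 at α=0.754, β=0.1181, γ=2.5612.
cos(β/2)=0.998257, sin(β/2)=0.059016
d^4_{-4,-2}: single k=2 term ⇒ +0.018238;  D = -0.005117+0.017505i
d^4_{-3,-2}: k∈[1..2] ⇒ +0.218136 -0.002287 = +0.215849;  D = +0.097675+0.192485i
d^4_{-2,-2}: k∈[0..2] ⇒ +0.986141 -0.041359 +0.000181 = +0.944963;  D = +0.888571+0.321552i
d^4_{-1,-2}: k∈[0..2] ⇒ -0.247343 +0.004322 -0.000010 = -0.243031;  D = -0.223199+0.096157i
d^4_{0,-2}: k∈[0..2] ⇒ +0.032697 -0.000305 +0.000000 = +0.032393;  D = +0.012912-0.029708i
d^4_{1,-2}: k∈[0..2] ⇒ -0.002882 +0.000015 -0.000000 = -0.002866;  D = +0.000967+0.002699i
d^4_{2,-2}: k∈[0..2] ⇒ +0.000181 -0.000001 +0.000000 = +0.000180;  D = -0.000160-0.000082i
d^4_{3,-2}: k∈[0..1] ⇒ -0.000008 +0.000000 = -0.000008;  D = +0.000008-0.000002i
d^4_{4,-2}: single k=0 term ⇒ +0.000000;  D = -0.000000+0.000000i
Y_4^{m'}(θ=2.5552,φ=0.4964) and Σ D·Y over m':
  (-0.0051+0.0175i)·(-0.0167-0.0380i)  (+0.0977+0.1925i)·(-0.0144+0.1761i)  (+0.8886+0.3216i)·(+0.2158-0.3309i)  (-0.2232+0.0962i)·(-0.3560+0.1928i)  (+0.0129-0.0297i)·(-0.1023+0.0000i)  (+0.0010+0.0027i)·(+0.3560+0.1928i)  (-0.0002-0.0001i)·(+0.2158+0.3309i)  (+0.0000-0.0000i)·(+0.0144+0.1761i)  (-0.0000+0.0000i)·(-0.0167+0.0380i)
Y_4^-2(R⁻¹ n̂) = +0.323033-0.283421i

Re=0.3230 Im=-0.2834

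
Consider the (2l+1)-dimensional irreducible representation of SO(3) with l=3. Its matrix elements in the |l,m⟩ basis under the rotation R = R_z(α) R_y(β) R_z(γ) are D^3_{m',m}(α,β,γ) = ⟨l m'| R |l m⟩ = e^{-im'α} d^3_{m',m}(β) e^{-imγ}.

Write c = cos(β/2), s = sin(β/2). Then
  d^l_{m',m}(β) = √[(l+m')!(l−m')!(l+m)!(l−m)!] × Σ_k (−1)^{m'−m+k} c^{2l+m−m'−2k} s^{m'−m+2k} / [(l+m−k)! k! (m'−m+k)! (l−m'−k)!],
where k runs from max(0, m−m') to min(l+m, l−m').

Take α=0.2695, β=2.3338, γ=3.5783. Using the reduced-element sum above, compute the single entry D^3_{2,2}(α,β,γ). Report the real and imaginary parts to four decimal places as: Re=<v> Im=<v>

First d^3_{2,2}(β=2.3338), then the phase factors e^{-i(2)α} and e^{-i(2)γ}:
c=cos(2.3338/2)=0.393004, s=sin(2.3338/2)=0.919537; N=√[120·1·120·1]=120.000000
The bounds max(0,m−m')=0 and min(l+m,l−m')=1 give 2 terms
  k=0: (−1)^0·120.0000/(120)·0.3930^6·0.9195^0 = +0.003685
  k=1: (−1)^1·120.0000/(24)·0.3930^4·0.9195^2 = -0.100855
d^3_{2,2}(2.3338) = +0.003685 -0.100855 = -0.097170
Phases: e^{-i·(2)·0.2695}=+0.858222-0.513278i, e^{-i·(2)·3.5783}=+0.642213-0.766526i ⇒ D=-0.015326+0.095954i

Re=-0.0153 Im=0.0960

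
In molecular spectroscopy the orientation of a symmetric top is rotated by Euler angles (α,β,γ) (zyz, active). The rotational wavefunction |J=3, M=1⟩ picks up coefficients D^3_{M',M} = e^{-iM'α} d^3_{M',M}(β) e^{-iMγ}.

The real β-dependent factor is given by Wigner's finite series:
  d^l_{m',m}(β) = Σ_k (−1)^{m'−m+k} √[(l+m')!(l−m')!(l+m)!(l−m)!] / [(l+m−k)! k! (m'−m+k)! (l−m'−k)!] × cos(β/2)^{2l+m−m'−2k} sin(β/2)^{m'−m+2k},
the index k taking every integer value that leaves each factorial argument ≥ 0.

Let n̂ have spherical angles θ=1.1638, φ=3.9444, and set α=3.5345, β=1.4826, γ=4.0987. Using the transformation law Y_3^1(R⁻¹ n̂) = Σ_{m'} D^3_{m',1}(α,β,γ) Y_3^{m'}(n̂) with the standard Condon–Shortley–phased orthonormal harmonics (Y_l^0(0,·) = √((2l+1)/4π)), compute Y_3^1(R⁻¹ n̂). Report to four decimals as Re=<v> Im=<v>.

Re=0.1046 Im=0.4303

Need the full column D^3_{m',1} for m'=−3..3 at α=3.5345, β=1.4826, γ=4.0987.
cos(β/2)=0.737591, sin(β/2)=0.675247
d^3_{-3,1}: single k=4 term ⇒ +0.438055;  D = +0.427342+0.096287i
d^3_{-2,1}: k∈[3..4] ⇒ +0.781387 -0.327439 = +0.453948;  D = -0.447305+0.077378i
d^3_{-1,1}: k∈[2..4] ⇒ +0.809730 -0.904843 +0.094793 = -0.000320;  D = -0.000270+0.000171i
d^3_{0,1}: k∈[1..3] ⇒ +0.510661 -1.283950 +0.358691 = -0.414597;  D = +0.238761-0.338945i
d^3_{1,1}: k∈[0..2] ⇒ +0.161026 -1.079640 +0.678632 = -0.239982;  D = -0.052554+0.234157i
d^3_{2,1}: k∈[0..1] ⇒ -0.466168 +0.781387 = +0.315219;  D = +0.053990+0.310561i
d^3_{3,1}: single k=0 term ⇒ +0.522679;  D = -0.279865-0.441439i
Y_3^{m'}(θ=1.1638,φ=3.9444) and Σ D·Y over m':
  (+0.4273+0.0963i)·(+0.2401+0.2162i)  (-0.4473+0.0774i)·(-0.0119-0.3410i)  (-0.0003+0.0002i)·(+0.0446-0.0462i)  (+0.2388-0.3389i)·(-0.3274+0.0000i)  (-0.0526+0.2342i)·(-0.0446-0.0462i)  (+0.0540+0.3106i)·(-0.0119+0.3410i)  (-0.2799-0.4414i)·(-0.2401+0.2162i)
Y_3^1(R⁻¹ n̂) = +0.104575+0.430278i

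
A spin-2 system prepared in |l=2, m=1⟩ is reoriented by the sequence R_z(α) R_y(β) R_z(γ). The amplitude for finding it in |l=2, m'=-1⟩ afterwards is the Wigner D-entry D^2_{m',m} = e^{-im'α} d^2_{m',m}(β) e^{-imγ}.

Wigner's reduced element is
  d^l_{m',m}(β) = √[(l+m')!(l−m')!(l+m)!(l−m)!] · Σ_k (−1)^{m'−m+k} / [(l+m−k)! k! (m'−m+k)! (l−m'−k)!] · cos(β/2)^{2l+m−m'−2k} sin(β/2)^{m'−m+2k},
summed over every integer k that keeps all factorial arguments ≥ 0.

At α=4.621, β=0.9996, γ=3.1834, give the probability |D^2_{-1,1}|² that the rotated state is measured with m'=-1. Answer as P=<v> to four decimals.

First d^2_{-1,1}(β=0.9996), then the phase factors e^{-i(-1)α} and e^{-i(1)γ}:
With c≡cos(β/2)=0.877678 and s≡sin(β/2)=0.479250, N=[1·6·6·1]^{1/2}=6.000000
k∈{2,3} keeps every argument non-negative
  k=2: (−1)^0·6.0000/(2)·0.8777^2·0.4793^2 = +0.530782
  k=3: (−1)^1·6.0000/(6)·0.8777^0·0.4793^4 = -0.052753
d^2_{-1,1}(0.9996) = +0.530782 -0.052753 = +0.478029
|D^2_{-1,1}|² = |d^2_{-1,1}(β)|² = (+0.478029)² = 0.228512 (the z-rotation phases have unit modulus)

P=0.2285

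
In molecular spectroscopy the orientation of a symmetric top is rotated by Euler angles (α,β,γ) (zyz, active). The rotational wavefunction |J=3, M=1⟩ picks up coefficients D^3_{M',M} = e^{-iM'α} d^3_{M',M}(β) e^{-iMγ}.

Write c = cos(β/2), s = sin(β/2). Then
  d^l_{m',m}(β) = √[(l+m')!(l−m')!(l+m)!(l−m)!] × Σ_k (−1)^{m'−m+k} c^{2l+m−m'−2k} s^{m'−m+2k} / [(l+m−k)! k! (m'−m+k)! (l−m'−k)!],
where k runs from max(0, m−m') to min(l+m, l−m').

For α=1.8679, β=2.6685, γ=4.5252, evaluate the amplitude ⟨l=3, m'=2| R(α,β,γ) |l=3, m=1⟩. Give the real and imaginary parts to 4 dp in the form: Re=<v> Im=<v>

Re=-0.0287 Im=-0.0667

First d^3_{2,1}(β=2.6685), then the phase factors e^{-i(2)α} and e^{-i(1)γ}:
c=cos(2.6685/2)=0.234347, s=sin(2.6685/2)=0.972153; N=√[120·1·24·2]=75.894664
k∈{0,1} keeps every argument non-negative
  k=0: (−1)^1·75.8947/(24)·0.2343^5·0.9722^1 = -0.002173
  k=1: (−1)^2·75.8947/(12)·0.2343^3·0.9722^3 = +0.074784
d^3_{2,1}(2.6685) = -0.002173 +0.074784 = +0.072611
D = (-0.828593+0.559852i)·(+0.072611)·(-0.186098+0.982531i) = -0.028745-0.066679i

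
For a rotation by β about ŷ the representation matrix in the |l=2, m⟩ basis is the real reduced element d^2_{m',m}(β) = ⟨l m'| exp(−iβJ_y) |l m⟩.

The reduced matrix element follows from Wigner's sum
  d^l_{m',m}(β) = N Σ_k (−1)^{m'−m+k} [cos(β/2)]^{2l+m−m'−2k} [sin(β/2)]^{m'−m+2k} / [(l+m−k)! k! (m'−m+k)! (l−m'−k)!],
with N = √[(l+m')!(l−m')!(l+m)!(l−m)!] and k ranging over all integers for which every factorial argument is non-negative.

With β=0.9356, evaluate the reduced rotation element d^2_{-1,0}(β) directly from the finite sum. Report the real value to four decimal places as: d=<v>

d^2_{-1,0}(β=0.9356) via Wigner's sum:
Half-angle: c=0.892562, s=0.450924. N=√(1·6·2·2)=4.898979
k: max(0,(0)−(-1))=1 … min(2+(0),2−(-1))=2
  k=1: (−1)^0·4.8990/(2)·0.8926^3·0.4509^1 = +0.785407
  k=2: (−1)^1·4.8990/(2)·0.8926^1·0.4509^3 = -0.200458
d^2_{-1,0}(0.9356) = +0.785407 -0.200458 = +0.584949

d=0.5849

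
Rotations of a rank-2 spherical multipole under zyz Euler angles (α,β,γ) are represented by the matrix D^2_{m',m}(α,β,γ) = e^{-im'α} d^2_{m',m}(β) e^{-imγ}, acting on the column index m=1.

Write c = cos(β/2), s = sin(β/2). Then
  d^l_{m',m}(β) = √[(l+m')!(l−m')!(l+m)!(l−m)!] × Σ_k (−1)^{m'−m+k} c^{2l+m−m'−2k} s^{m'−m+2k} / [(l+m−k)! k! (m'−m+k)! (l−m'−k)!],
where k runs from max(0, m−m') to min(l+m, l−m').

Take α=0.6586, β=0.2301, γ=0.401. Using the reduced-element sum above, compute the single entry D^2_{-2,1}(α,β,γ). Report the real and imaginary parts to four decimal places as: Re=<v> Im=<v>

First d^2_{-2,1}(β=0.2301), then the phase factors e^{-i(-2)α} and e^{-i(1)γ}:
c=cos(0.2301/2)=0.993389, s=sin(0.2301/2)=0.114796; N=√[1·24·6·1]=12.000000
The bounds max(0,m−m')=3 and min(l+m,l−m')=3 give 1 term
  k=3: (−1)^0·12.0000/(6)·0.9934^1·0.1148^3 = +0.003006
d^2_{-2,1}(0.2301) = +0.003006
Phases: e^{-i·(-2)·0.6586}=+0.250887+0.968016i, e^{-i·(1)·0.401}=+0.920671-0.390339i ⇒ D=+0.001830+0.002384i

Re=0.0018 Im=0.0024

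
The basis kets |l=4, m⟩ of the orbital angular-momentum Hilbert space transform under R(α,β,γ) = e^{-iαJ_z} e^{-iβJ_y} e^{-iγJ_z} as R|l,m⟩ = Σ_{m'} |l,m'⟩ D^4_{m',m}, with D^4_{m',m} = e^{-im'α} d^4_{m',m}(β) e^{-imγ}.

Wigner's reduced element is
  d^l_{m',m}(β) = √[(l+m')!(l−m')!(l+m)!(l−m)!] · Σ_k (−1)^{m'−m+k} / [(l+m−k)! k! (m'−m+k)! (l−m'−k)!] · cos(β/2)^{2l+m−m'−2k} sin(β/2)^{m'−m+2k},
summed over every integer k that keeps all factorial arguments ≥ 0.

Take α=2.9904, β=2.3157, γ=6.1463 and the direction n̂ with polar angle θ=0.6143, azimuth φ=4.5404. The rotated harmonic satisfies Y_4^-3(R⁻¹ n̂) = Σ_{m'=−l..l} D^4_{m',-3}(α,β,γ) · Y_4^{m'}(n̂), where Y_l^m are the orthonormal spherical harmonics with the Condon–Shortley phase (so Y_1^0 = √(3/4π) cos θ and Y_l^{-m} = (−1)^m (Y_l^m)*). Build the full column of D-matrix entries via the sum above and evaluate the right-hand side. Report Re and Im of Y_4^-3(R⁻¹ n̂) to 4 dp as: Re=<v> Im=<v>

Re=-0.1158 Im=0.3850

Need the full column D^4_{m',-3} for m'=−4..4 at α=2.9904, β=2.3157, γ=6.1463.
cos(β/2)=0.401310, sin(β/2)=0.915942
d^4_{-4,-3}: single k=1 term ⇒ +0.004343;  D = +0.002290-0.003690i
d^4_{-3,-3}: k∈[0..1] ⇒ +0.000673 -0.024531 = -0.023858;  D = +0.015489-0.018146i
d^4_{-2,-3}: k∈[0..1] ⇒ -0.005745 +0.089782 = +0.084037;  D = +0.063563-0.054972i
d^4_{-1,-3}: k∈[0..1] ⇒ +0.027815 -0.241496 = -0.213681;  D = +0.180832-0.113839i
d^4_{0,-3}: k∈[0..1] ⇒ -0.094638 +0.492997 = +0.398358;  D = +0.365238-0.159029i
d^4_{1,-3}: k∈[0..1] ⇒ +0.241496 -0.754812 = -0.513315;  D = +0.496134-0.131697i
d^4_{2,-3}: k∈[0..1] ⇒ -0.467698 +0.812121 = +0.344424;  D = +0.342407-0.037218i
d^4_{3,-3}: k∈[0..1] ⇒ +0.665681 -0.495388 = +0.170294;  D = -0.170137-0.007307i
d^4_{4,-3}: single k=0 term ⇒ -0.613906;  D = -0.602376-0.118421i
Y_4^{m'}(θ=0.6143,φ=4.5404) and Σ D·Y over m':
  (+0.0023-0.0037i)·(+0.0377+0.0310i)  (+0.0155-0.0181i)·(+0.0966-0.1704i)  (+0.0636-0.0550i)·(-0.3844-0.1377i)  (+0.1808-0.1138i)·(-0.0639+0.3676i)  (+0.3652-0.1590i)·(-0.1508+0.0000i)  (+0.4961-0.1317i)·(+0.0639+0.3676i)  (+0.3424-0.0372i)·(-0.3844+0.1377i)  (-0.1701-0.0073i)·(-0.0966-0.1704i)  (-0.6024-0.1184i)·(+0.0377-0.0310i)
Y_4^-3(R⁻¹ n̂) = -0.115813+0.384993i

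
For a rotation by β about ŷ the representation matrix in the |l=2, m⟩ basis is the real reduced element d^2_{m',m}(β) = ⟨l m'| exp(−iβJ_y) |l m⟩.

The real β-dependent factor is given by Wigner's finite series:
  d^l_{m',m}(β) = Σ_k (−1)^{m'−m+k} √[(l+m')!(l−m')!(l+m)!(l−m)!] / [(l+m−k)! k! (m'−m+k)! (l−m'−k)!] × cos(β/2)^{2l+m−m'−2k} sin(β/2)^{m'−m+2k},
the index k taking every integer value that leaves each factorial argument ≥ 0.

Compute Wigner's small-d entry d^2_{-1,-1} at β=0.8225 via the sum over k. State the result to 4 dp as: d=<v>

d^2_{-1,-1}(β=0.8225) via Wigner's sum:
c=cos(0.8225/2)=0.916622, s=sin(0.8225/2)=0.399755; N=√[1·6·1·6]=6.000000
k∈{0,1} keeps every argument non-negative
  k=0: (−1)^0·6.0000/(6)·0.9166^4·0.3998^0 = +0.705929
  k=1: (−1)^1·6.0000/(2)·0.9166^2·0.3998^2 = -0.402801
d^2_{-1,-1}(0.8225) = +0.705929 -0.402801 = +0.303128

d=0.3031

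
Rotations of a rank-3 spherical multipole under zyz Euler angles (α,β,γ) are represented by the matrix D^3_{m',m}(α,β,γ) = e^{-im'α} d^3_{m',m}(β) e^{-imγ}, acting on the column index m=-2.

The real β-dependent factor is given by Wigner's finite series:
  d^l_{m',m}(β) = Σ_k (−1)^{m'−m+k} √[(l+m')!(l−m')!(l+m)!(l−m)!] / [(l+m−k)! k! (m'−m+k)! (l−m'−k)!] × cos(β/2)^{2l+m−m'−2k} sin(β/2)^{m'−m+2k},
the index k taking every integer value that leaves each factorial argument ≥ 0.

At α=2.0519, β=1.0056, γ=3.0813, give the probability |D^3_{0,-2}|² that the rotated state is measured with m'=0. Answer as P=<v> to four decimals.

D^3_{0,-2}(2.0519,1.0056,3.0813) = e^{-i·0·2.0519}·d^3_{0,-2}(1.0056)·e^{-i·-2·3.0813}. Compute d first:
With c≡cos(β/2)=0.876237 and s≡sin(β/2)=0.481881, N=[6·6·1·120]^{1/2}=65.726707
k: max(0,(-2)−(0))=0 … min(3+(-2),3−(0))=1
  k=0: (−1)^2·65.7267/(12)·0.8762^4·0.4819^2 = +0.749766
  k=1: (−1)^3·65.7267/(12)·0.8762^2·0.4819^4 = -0.226758
d^3_{0,-2}(1.0056) = +0.749766 -0.226758 = +0.523008
|D^3_{0,-2}|² = |d^3_{0,-2}(β)|² = (+0.523008)² = 0.273538 (the z-rotation phases have unit modulus)

P=0.2735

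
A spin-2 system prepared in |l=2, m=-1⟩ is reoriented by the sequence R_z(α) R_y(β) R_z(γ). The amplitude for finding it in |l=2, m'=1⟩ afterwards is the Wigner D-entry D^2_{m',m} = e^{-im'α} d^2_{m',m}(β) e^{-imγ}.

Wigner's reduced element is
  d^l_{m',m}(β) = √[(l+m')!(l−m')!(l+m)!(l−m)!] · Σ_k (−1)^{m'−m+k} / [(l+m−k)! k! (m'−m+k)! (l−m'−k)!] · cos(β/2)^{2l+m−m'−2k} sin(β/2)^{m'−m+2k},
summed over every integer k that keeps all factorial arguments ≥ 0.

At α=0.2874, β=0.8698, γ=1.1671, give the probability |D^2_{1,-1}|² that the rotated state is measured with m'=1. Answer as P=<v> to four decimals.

P=0.1652

D^2_{1,-1}(0.2874,0.8698,1.1671) = e^{-i·1·0.2874}·d^2_{1,-1}(0.8698)·e^{-i·-1·1.1671}. Compute d first:
With c≡cos(β/2)=0.906912 and s≡sin(β/2)=0.421320, N=[6·1·1·6]^{1/2}=6.000000
The bounds max(0,m−m')=0 and min(l+m,l−m')=1 give 2 terms
  k=0: (−1)^2·6.0000/(2)·0.9069^2·0.4213^2 = +0.438001
  k=1: (−1)^3·6.0000/(6)·0.9069^0·0.4213^4 = -0.031510
d^2_{1,-1}(0.8698) = +0.438001 -0.031510 = +0.406491
|D^2_{1,-1}|² = |d^2_{1,-1}(β)|² = (+0.406491)² = 0.165235 (the z-rotation phases have unit modulus)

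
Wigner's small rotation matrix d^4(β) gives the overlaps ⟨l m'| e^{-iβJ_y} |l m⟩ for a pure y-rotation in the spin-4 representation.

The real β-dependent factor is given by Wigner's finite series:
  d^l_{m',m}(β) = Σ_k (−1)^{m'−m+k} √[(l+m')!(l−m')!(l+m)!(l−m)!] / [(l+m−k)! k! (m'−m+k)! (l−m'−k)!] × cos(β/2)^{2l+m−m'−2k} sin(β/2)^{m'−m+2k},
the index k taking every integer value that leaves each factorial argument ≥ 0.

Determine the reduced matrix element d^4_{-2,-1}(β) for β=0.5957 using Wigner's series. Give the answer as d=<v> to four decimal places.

d=0.5073

d^4_{-2,-1}(β=0.5957) via Wigner's sum:
c=cos(0.5957/2)=0.955970, s=sin(0.5957/2)=0.293466; N=√[2·720·6·120]=1018.233765
The bounds max(0,m−m')=1 and min(l+m,l−m')=3 give 3 terms
  k=1: (−1)^0·1018.2338/(240)·0.9560^7·0.2935^1 = +0.908452
  k=2: (−1)^1·1018.2338/(48)·0.9560^5·0.2935^3 = -0.428054
  k=3: (−1)^2·1018.2338/(72)·0.9560^3·0.2935^5 = +0.026893
d^4_{-2,-1}(0.5957) = +0.908452 -0.428054 +0.026893 = +0.507291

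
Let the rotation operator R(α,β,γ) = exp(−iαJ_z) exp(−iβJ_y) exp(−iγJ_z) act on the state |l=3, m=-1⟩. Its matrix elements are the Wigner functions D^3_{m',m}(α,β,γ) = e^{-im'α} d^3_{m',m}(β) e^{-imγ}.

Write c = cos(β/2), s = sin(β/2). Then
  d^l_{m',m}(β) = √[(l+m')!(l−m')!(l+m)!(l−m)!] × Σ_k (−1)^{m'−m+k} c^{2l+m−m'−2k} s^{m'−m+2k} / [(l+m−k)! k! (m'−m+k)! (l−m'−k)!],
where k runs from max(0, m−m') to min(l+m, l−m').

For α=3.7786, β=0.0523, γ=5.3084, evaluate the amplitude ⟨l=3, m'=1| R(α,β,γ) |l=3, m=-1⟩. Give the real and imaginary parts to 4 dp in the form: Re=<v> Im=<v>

Re=0.0002 Im=0.0041

First d^3_{1,-1}(β=0.0523), then the phase factors e^{-i(1)α} and e^{-i(-1)γ}:
c=cos(0.0523/2)=0.999658, s=sin(0.0523/2)=0.026147; N=√[24·2·2·24]=48.000000
k∈{0,1,2} keeps every argument non-negative
  k=0: (−1)^2·48.0000/(8)·0.9997^4·0.0261^2 = +0.004096
  k=1: (−1)^3·48.0000/(6)·0.9997^2·0.0261^4 = -0.000004
  k=2: (−1)^4·48.0000/(48)·0.9997^0·0.0261^6 = +0.000000
d^3_{1,-1}(0.0523) = +0.004096 -0.000004 +0.000000 = +0.004093
D = (-0.803879+0.594792i)·(+0.004093)·(+0.561346-0.827581i) = +0.000168+0.004089i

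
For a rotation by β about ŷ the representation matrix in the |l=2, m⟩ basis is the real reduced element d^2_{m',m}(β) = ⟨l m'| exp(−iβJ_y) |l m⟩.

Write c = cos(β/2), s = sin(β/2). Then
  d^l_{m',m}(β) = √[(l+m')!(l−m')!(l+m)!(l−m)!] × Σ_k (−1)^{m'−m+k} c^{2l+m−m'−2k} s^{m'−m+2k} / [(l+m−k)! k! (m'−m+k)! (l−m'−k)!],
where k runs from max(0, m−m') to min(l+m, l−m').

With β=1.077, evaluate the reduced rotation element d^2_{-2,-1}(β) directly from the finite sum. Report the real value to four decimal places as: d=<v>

d^2_{-2,-1}(β=1.077) via Wigner's sum:
c=cos(1.077/2)=0.858479, s=sin(1.077/2)=0.512849; N=√[1·24·1·6]=12.000000
Admissible k: 1..1 (factorial args all ≥0)
  k=1: (−1)^0·12.0000/(6)·0.8585^3·0.5128^1 = +0.648946
d^2_{-2,-1}(1.077) = +0.648946

d=0.6489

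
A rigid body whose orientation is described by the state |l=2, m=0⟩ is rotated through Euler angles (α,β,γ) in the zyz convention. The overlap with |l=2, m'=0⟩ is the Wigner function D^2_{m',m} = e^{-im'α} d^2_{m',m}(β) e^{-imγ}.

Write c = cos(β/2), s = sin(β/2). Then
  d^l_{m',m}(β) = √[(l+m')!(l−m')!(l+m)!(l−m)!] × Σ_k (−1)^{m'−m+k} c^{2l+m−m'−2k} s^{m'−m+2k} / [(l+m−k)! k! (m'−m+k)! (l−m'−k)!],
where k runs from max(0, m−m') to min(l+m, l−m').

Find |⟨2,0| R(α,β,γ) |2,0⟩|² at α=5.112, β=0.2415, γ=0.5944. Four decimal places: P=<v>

Split into d^2_{0,0}(β=0.2415) × two z-phases.
Half-angle: c=0.992719, s=0.120457. N=√(2·2·2·2)=4.000000
The bounds max(0,m−m')=0 and min(l+m,l−m')=2 give 3 terms
  k=0: (−1)^0·4.0000/(4)·0.9927^4·0.1205^0 = +0.971191
  k=1: (−1)^1·4.0000/(1)·0.9927^2·0.1205^2 = -0.057197
  k=2: (−1)^2·4.0000/(4)·0.9927^0·0.1205^4 = +0.000211
d^2_{0,0}(0.2415) = +0.971191 -0.057197 +0.000211 = +0.914204
|D^2_{0,0}|² = |d^2_{0,0}(β)|² = (+0.914204)² = 0.835769 (the z-rotation phases have unit modulus)

P=0.8358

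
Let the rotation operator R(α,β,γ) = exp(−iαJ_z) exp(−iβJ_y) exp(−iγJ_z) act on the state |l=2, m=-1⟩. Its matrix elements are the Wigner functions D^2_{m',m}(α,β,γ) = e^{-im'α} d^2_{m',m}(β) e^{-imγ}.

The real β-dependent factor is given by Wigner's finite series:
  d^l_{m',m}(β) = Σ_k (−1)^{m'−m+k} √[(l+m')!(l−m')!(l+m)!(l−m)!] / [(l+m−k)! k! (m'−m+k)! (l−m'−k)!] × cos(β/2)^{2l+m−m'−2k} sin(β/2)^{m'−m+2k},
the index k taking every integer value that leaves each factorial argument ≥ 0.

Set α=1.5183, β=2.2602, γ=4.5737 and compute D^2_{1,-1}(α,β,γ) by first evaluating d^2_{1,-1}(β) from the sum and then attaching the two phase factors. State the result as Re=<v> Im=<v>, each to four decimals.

D^2_{1,-1}(1.5183,2.2602,4.5737) = e^{-i·1·1.5183}·d^2_{1,-1}(2.2602)·e^{-i·-1·4.5737}. Compute d first:
With c≡cos(β/2)=0.426569 and s≡sin(β/2)=0.904455, N=[6·1·1·6]^{1/2}=6.000000
Admissible k: 0..1 (factorial args all ≥0)
  k=0: (−1)^2·6.0000/(2)·0.4266^2·0.9045^2 = +0.446554
  k=1: (−1)^3·6.0000/(6)·0.4266^0·0.9045^4 = -0.669187
d^2_{1,-1}(2.2602) = +0.446554 -0.669187 = -0.222633
Attach z-rotation phases: D = e^{-i(1)(1.5183)}·(-0.222633)·e^{-i(-1)(4.5737)} = +0.221806-0.019166i

Re=0.2218 Im=-0.0192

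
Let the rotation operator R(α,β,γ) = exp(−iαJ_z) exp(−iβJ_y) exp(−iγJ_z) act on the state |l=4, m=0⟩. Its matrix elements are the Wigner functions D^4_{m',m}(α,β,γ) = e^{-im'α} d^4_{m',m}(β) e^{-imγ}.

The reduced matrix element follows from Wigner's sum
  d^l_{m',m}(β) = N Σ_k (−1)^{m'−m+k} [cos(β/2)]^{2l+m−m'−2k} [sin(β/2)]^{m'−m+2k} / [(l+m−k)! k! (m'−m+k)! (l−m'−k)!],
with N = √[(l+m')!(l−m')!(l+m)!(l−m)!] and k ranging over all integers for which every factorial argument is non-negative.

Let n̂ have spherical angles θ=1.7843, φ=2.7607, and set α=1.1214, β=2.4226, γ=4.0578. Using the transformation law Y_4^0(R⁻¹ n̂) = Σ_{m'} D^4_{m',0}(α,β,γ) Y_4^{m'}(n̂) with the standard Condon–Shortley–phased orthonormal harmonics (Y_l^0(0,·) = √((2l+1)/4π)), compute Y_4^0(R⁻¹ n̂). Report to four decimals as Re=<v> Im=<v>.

Need the full column D^4_{m',0} for m'=−4..4 at α=1.1214, β=2.4226, γ=4.0578.
cos(β/2)=0.351803, sin(β/2)=0.936074
d^4_{-4,0}: single k=4 term ⇒ +0.098398;  D = -0.022125-0.095879i
d^4_{-3,0}: k∈[3..4] ⇒ +0.052299 -0.370265 = -0.317967;  D = +0.310121+0.070199i
d^4_{-2,0}: k∈[2..4] ⇒ +0.015759 -0.297528 +0.789917 = +0.508148;  D = -0.316350+0.397664i
d^4_{-1,0}: k∈[1..4] ⇒ +0.002792 -0.118602 +0.839683 -0.990800 = -0.266927;  D = -0.115959-0.240424i
d^4_{0,0}: k∈[0..4] ⇒ +0.000235 -0.026579 +0.423390 -1.332233 +0.589497 = -0.345689;  D = -0.345689+0.000000i
d^4_{1,0}: k∈[0..3] ⇒ -0.002792 +0.118602 -0.839683 +0.990800 = +0.266927;  D = +0.115959-0.240424i
d^4_{2,0}: k∈[0..2] ⇒ +0.015759 -0.297528 +0.789917 = +0.508148;  D = -0.316350-0.397664i
d^4_{3,0}: k∈[0..1] ⇒ -0.052299 +0.370265 = +0.317967;  D = -0.310121+0.070199i
d^4_{4,0}: single k=0 term ⇒ +0.098398;  D = -0.022125+0.095879i
Y_4^{m'}(θ=1.7843,φ=2.7607) and Σ D·Y over m':
  (-0.0221-0.0959i)·(+0.0191+0.4032i)  (+0.3101+0.0702i)·(+0.1028+0.2252i)  (-0.3164+0.3977i)·(-0.1585-0.1512i)  (-0.1160-0.2404i)·(-0.2442-0.0978i)  (-0.3457+0.0000i)·(+0.1823+0.0000i)  (+0.1160-0.2404i)·(+0.2442-0.0978i)  (-0.3164-0.3977i)·(-0.1585+0.1512i)  (-0.3101+0.0702i)·(-0.1028+0.2252i)  (-0.0221+0.0959i)·(+0.0191-0.4032i)
Y_4^0(R⁻¹ n̂) = +0.275766+0.000000i

Re=0.2758 Im=0.0000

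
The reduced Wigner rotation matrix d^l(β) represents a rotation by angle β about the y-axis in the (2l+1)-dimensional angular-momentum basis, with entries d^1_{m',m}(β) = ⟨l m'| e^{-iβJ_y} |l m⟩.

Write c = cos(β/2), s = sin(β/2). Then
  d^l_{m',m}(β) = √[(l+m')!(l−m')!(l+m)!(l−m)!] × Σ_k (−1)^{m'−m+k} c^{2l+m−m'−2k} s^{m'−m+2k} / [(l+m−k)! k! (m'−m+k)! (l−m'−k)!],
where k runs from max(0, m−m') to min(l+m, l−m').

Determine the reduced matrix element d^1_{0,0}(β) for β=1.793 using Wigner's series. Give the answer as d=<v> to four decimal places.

d^1_{0,0}(β=1.793) via Wigner's sum:
With c≡cos(β/2)=0.624348 and s≡sin(β/2)=0.781146, N=[1·1·1·1]^{1/2}=1.000000
k: max(0,(0)−(0))=0 … min(1+(0),1−(0))=1
  k=0: (−1)^0·1.0000/(1)·0.6243^2·0.7811^0 = +0.389810
  k=1: (−1)^1·1.0000/(1)·0.6243^0·0.7811^2 = -0.610190
d^1_{0,0}(1.793) = +0.389810 -0.610190 = -0.220380

d=-0.2204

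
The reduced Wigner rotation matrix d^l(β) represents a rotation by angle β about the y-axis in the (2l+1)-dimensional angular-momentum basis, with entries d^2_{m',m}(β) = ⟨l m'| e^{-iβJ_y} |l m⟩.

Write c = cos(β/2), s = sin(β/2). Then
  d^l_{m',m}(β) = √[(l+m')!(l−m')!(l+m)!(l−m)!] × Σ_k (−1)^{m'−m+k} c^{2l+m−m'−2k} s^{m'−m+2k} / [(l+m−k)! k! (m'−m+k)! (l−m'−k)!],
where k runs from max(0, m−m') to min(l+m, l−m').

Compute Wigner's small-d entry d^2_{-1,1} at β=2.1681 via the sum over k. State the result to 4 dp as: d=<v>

d=-0.0975

d^2_{-1,1}(β=2.1681) via Wigner's sum:
Half-angle: c=0.467753, s=0.883859. N=√(1·6·6·1)=6.000000
k: max(0,(1)−(-1))=2 … min(2+(1),2−(-1))=3
  k=2: (−1)^0·6.0000/(2)·0.4678^2·0.8839^2 = +0.512767
  k=3: (−1)^1·6.0000/(6)·0.4678^0·0.8839^4 = -0.610285
d^2_{-1,1}(2.1681) = +0.512767 -0.610285 = -0.097518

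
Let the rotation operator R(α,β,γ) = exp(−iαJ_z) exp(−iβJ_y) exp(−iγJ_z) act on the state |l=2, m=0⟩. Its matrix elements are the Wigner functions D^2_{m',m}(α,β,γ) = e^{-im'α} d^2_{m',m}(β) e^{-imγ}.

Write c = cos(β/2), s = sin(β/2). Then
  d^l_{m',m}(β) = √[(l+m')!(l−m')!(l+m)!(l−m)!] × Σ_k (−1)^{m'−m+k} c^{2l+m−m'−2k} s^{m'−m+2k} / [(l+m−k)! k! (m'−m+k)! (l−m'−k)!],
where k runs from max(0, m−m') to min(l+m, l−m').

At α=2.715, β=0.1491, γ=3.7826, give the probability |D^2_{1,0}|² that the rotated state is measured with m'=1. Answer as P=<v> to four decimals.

D^2_{1,0}(2.715,0.1491,3.7826) = e^{-i·1·2.715}·d^2_{1,0}(0.1491)·e^{-i·0·3.7826}. Compute d first:
Half-angle: c=0.997222, s=0.074481. N=√(6·1·2·2)=4.898979
k∈{0,1} keeps every argument non-negative
  k=0: (−1)^1·4.8990/(2)·0.9972^3·0.0745^1 = -0.180924
  k=1: (−1)^2·4.8990/(2)·0.9972^1·0.0745^3 = +0.001009
d^2_{1,0}(0.1491) = -0.180924 +0.001009 = -0.179915
|D^2_{1,0}|² = |d^2_{1,0}(β)|² = (-0.179915)² = 0.032369 (the z-rotation phases have unit modulus)

P=0.0324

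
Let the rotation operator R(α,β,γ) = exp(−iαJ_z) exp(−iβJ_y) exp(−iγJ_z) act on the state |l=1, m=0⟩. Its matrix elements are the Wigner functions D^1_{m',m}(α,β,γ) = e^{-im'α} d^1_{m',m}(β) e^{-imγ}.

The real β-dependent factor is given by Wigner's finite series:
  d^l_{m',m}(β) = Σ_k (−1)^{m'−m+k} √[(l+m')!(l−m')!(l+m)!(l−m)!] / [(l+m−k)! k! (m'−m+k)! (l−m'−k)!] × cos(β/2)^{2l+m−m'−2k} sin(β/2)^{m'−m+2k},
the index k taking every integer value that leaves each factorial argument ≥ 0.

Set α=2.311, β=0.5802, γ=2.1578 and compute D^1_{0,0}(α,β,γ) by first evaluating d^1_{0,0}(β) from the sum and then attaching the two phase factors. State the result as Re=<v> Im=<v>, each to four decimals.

Re=0.8364 Im=0.0000

First d^1_{0,0}(β=0.5802), then the phase factors e^{-i(0)α} and e^{-i(0)γ}:
Half-angle: c=0.958215, s=0.286048. N=√(1·1·1·1)=1.000000
The bounds max(0,m−m')=0 and min(l+m,l−m')=1 give 2 terms
  k=0: (−1)^0·1.0000/(1)·0.9582^2·0.2860^0 = +0.918177
  k=1: (−1)^1·1.0000/(1)·0.9582^0·0.2860^2 = -0.081823
d^1_{0,0}(0.5802) = +0.918177 -0.081823 = +0.836353
Attach z-rotation phases: D = e^{-i(0)(2.311)}·(+0.836353)·e^{-i(0)(2.1578)} = +0.836353+0.000000i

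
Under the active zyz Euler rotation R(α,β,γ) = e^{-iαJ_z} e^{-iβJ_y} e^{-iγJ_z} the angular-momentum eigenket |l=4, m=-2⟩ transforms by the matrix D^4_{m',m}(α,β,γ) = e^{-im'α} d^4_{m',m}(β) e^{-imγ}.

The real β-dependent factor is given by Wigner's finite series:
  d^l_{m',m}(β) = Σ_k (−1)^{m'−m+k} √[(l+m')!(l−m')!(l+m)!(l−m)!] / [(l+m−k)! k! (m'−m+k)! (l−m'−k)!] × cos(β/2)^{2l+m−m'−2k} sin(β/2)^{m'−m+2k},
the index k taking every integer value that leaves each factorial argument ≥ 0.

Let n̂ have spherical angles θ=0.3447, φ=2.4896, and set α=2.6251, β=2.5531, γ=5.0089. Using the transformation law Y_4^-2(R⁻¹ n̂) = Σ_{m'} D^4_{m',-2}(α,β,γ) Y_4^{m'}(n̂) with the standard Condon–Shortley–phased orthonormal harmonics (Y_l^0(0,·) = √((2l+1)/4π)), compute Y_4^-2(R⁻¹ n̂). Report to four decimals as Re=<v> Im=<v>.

Need the full column D^4_{m',-2} for m'=−4..4 at α=2.6251, β=2.5531, γ=5.0089.
cos(β/2)=0.290019, sin(β/2)=0.957021
d^4_{-4,-2}: single k=2 term ⇒ +0.002884;  D = -0.000282+0.002870i
d^4_{-3,-2}: k∈[1..2] ⇒ +0.000618 -0.020187 = -0.019569;  D = -0.011280+0.015991i
d^4_{-2,-2}: k∈[0..2] ⇒ +0.000050 -0.006540 +0.089019 = +0.082529;  D = -0.074669+0.035149i
d^4_{-1,-2}: k∈[0..2] ⇒ -0.000701 +0.038151 -0.276949 = -0.239499;  D = -0.238798-0.018311i
d^4_{0,-2}: k∈[0..2] ⇒ +0.005170 -0.150134 +0.613058 = +0.468095;  D = -0.388170-0.261604i
d^4_{1,-2}: k∈[0..2] ⇒ -0.025434 +0.415424 -0.904716 = -0.514726;  D = -0.229103-0.460928i
d^4_{2,-2}: k∈[0..2] ⇒ +0.089019 -0.775464 +0.703674 = +0.017229;  D = +0.000951-0.017202i
d^4_{3,-2}: k∈[0..1] ⇒ -0.219822 +0.797885 = +0.578063;  D = -0.312770+0.486140i
d^4_{4,-2}: single k=0 term ⇒ +0.341948;  D = +0.302894-0.158692i
Y_4^{m'}(θ=0.3447,φ=2.4896) and Σ D·Y over m':
  (-0.0003+0.0029i)·(-0.0050+0.0029i)  (-0.0113+0.0160i)·(+0.0171-0.0421i)  (-0.0747+0.0351i)·(+0.0524+0.1916i)  (-0.2388-0.0183i)·(-0.3828-0.2922i)  (-0.3882-0.2616i)·(+0.4114+0.0000i)  (-0.2291-0.4609i)·(+0.3828-0.2922i)  (+0.0010-0.0172i)·(+0.0524-0.1916i)  (-0.3128+0.4861i)·(-0.0171-0.0421i)  (+0.3029-0.1587i)·(-0.0050-0.0029i)
Y_4^-2(R⁻¹ n̂) = -0.285584-0.148374i

Re=-0.2856 Im=-0.1484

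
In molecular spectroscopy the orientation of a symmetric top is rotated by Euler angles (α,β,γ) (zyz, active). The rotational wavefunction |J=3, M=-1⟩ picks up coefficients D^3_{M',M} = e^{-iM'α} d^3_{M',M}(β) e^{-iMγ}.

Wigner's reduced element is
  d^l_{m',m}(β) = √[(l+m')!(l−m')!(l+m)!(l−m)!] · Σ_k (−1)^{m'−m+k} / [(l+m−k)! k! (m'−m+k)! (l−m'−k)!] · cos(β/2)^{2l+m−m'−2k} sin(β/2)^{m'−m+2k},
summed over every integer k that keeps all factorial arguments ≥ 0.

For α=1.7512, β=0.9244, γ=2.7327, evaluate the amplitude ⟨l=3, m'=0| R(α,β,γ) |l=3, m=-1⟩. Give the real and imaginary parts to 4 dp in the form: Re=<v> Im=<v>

D^3_{0,-1}(1.7512,0.9244,2.7327) = e^{-i·0·1.7512}·d^3_{0,-1}(0.9244)·e^{-i·-1·2.7327}. Compute d first:
c=cos(0.9244/2)=0.895074, s=sin(0.9244/2)=0.445918; N=√[6·6·2·24]=41.569219
The bounds max(0,m−m')=0 and min(l+m,l−m')=2 give 3 terms
  k=0: (−1)^1·41.5692/(12)·0.8951^5·0.4459^1 = -0.887442
  k=1: (−1)^2·41.5692/(4)·0.8951^3·0.4459^3 = +0.660776
  k=2: (−1)^3·41.5692/(12)·0.8951^1·0.4459^5 = -0.054667
d^3_{0,-1}(0.9244) = -0.887442 +0.660776 -0.054667 = -0.281333
Attach z-rotation phases: D = e^{-i(0)(1.7512)}·(-0.281333)·e^{-i(-1)(2.7327)} = +0.258140-0.111856i

Re=0.2581 Im=-0.1119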